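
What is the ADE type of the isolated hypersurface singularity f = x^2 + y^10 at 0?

A_{9}

The Hessian of f at 0 has rank 1. Corank 1: A-series; mu = 9 gives A_9.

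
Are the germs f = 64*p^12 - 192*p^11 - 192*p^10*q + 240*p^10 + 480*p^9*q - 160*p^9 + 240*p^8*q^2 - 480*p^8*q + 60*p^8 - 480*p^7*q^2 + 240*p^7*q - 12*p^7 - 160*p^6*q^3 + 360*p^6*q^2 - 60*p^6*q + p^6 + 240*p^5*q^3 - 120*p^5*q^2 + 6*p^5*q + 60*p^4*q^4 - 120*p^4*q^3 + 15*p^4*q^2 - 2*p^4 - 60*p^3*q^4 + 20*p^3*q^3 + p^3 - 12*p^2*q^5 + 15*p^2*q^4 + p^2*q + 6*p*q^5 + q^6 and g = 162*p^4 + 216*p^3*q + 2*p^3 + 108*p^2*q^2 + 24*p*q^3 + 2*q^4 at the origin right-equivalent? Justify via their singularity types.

No.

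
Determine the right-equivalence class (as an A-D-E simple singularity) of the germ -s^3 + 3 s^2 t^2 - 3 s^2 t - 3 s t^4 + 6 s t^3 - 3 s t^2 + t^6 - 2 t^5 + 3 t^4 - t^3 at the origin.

E_{8}

The Hessian of f at 0 has rank 0. Corank 2; j^3 = -(s + t)^3 is a perfect cube, so E-series; the 5-jet and mu = 8 give E_8.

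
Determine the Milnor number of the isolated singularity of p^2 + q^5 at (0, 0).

The Hessian of f at 0 has rank 1. Corank 1: A-series; mu = 4 gives A_4.

4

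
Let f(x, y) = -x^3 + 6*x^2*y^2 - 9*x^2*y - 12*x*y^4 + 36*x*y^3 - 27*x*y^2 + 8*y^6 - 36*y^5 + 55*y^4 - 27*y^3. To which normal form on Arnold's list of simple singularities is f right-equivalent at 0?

E_{6}

The Hessian of f at 0 has rank 0. Corank 2; j^3 = -(x + 3*y)^3 is a perfect cube, so E-series; the 4-jet and mu = 6 give E_6.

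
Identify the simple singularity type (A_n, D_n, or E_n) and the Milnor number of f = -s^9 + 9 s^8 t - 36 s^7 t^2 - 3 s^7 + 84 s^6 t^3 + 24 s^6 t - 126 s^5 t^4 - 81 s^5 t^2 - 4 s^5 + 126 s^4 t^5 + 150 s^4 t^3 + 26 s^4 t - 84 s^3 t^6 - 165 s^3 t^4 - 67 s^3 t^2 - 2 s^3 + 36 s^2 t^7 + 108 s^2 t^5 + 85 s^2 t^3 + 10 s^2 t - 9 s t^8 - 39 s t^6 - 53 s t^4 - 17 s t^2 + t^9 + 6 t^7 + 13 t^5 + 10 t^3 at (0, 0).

Type D_{4}, Milnor number mu = 4.

The Hessian of f at 0 has rank 0. Corank 2; j^3 = -(s - 2*t)*(2*s^2 - 6*s*t + 5*t^2) splits into three distinct lines over C (the quadratic factor has nonzero discriminant), so D_4.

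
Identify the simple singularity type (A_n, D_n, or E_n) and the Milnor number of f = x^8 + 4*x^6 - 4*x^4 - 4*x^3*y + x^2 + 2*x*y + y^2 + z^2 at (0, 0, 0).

Type A_7, Milnor number mu = 7.

The Hessian of f at 0 has rank 2. Corank 1: A-series; mu = 7 gives A_7.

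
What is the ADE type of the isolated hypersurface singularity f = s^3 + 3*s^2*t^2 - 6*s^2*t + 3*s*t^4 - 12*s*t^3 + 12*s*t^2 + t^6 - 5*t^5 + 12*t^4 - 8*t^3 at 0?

E_8

The Hessian of f at 0 is [[0, 0], [0, 0]] with rank 0, so corank 2. A Groebner basis of the Jacobian ideal J(f) in C{s,t} is {t^4, s^3 - 6*s^2*t - 6*s^2 + 24*s*t + 16*t^3 - 24*t^2, s^2/2 + s*t^2 - 2*s*t - 2*t^3 + 2*t^2}; counting standard monomials gives mu = 8. Corank 2; j^3 = (s - 2*t)^3 is a perfect cube, so E-series; the 5-jet and mu = 8 give E_8.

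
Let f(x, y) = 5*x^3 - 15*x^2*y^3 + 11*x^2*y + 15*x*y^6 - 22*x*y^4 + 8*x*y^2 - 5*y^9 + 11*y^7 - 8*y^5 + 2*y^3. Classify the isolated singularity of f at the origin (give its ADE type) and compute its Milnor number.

Type D4, Milnor number mu = 4.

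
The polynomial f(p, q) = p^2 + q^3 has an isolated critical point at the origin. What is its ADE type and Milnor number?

The Hessian of f at 0 has rank 1. Corank 1: A-series; mu = 2 gives A_2.

Type A_{2}, Milnor number mu = 2.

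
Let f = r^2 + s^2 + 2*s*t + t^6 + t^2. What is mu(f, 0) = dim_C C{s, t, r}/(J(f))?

The Hessian of f at 0 has rank 2. Corank 1: A-series; mu = 5 gives A_5.

5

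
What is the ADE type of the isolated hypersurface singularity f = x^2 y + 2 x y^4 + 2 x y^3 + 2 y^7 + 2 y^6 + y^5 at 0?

The Hessian of f at 0 has rank 0. Corank 2; j^3 = x^2*y has shape L^2 M (L != M), so D-series; mu = 8 gives D_8.

D8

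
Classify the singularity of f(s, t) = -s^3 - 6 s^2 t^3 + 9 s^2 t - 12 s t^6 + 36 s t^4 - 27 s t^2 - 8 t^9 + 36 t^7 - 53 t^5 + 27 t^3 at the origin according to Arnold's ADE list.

E8

The Hessian of f at 0 is [[0, 0], [0, 0]] with rank 0, so corank 2. A Groebner basis of the Jacobian ideal J(f) in C{s,t} is {s^2/4 + s*t^3 - 3*s*t/2 + 9*t^2/4, t^4, s^3 - 27*s*t^2 + 54*t^3, s^2*t - 6*s*t^2 + 9*t^3}; counting standard monomials gives mu = 8. Corank 2; j^3 = -(s - 3*t)^3 is a perfect cube, so E-series; the 5-jet and mu = 8 give E_8.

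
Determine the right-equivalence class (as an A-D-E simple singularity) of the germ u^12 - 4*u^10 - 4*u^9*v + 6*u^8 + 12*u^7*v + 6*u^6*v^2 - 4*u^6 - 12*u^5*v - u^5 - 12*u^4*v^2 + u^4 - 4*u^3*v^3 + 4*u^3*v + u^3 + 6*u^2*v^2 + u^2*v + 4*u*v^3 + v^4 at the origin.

D_{5}

The Hessian of f at 0 has rank 0. Corank 2; j^3 = u^2*(u + v) has shape L^2 M (L != M), so D-series; mu = 5 gives D_5.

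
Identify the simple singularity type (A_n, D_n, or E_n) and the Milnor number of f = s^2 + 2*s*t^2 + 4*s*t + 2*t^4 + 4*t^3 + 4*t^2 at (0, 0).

The Hessian of f at 0 has rank 1. Corank 1: A-series; mu = 3 gives A_3.

Type A3, Milnor number mu = 3.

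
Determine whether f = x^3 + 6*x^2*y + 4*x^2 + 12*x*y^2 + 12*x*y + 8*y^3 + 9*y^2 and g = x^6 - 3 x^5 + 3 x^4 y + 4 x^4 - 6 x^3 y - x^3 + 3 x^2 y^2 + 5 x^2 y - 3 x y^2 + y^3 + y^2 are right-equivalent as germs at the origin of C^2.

Yes.

The Hessian of f at 0 has rank 1. Corank 1: A-series; mu = 2 gives A_2. The Hessian of g at 0 has rank 1. Corank 1: A-series; mu = 2 gives A_2. Both have type A_2, hence right-equivalent.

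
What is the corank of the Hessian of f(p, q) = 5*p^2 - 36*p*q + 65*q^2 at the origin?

0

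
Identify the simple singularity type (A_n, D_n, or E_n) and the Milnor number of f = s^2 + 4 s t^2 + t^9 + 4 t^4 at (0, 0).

Type A_8, Milnor number mu = 8.

The Hessian of f at 0 is [[2, 0], [0, 0]] with rank 1, so corank 1. A Groebner basis of the Jacobian ideal J(f) in C{s,t} is {s^4, s/2 + t^2}; counting standard monomials gives mu = 8. Corank 1: A-series; mu = 8 gives A_8.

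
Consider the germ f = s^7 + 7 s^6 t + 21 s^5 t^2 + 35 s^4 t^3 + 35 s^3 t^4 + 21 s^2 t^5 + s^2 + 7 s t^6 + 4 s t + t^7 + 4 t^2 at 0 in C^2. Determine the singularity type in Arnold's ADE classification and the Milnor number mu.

The Hessian of f at 0 has rank 1. Corank 1: A-series; mu = 6 gives A_6.

Type A6, Milnor number mu = 6.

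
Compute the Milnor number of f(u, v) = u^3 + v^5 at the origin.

8

The Hessian of f at 0 has rank 0. Corank 2; j^3 = u^3 is a perfect cube, so E-series; the 5-jet and mu = 8 give E_8.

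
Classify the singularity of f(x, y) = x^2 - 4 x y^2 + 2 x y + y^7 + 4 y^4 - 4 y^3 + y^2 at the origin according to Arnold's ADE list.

The Hessian of f at 0 is [[2, 2], [2, 2]] with rank 1, so corank 1. A Groebner basis of the Jacobian ideal J(f) in C{x,y} is {x^3 + 3*x^2*y + 3*x^2/2 + 2*x*y + x/4 + y/4, -x/2 + y^2 - y/2}; counting standard monomials gives mu = 6. Corank 1: A-series; mu = 6 gives A_6.

A6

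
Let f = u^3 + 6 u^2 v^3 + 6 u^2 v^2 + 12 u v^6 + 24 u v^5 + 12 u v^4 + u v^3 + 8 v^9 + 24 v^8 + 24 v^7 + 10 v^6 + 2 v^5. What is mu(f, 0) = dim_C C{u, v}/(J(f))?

The Hessian of f at 0 has rank 0. Corank 2; j^3 = u^3 is a perfect cube, so E-series; the 4-jet and mu = 7 give E_7.

7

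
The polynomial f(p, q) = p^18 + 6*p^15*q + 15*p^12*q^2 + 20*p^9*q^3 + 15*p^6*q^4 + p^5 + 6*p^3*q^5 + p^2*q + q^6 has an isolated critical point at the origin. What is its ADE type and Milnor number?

Type D_7, Milnor number mu = 7.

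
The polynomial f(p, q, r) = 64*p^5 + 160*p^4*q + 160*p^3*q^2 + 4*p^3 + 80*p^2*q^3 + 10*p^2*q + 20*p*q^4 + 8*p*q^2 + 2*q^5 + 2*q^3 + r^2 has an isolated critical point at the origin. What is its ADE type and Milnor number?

The Hessian of f at 0 has rank 1. Corank 2; j^3 = 2*(p + q)^2*(2*p + q) has shape L^2 M (L != M), so D-series; mu = 6 gives D_6.

Type D_6, Milnor number mu = 6.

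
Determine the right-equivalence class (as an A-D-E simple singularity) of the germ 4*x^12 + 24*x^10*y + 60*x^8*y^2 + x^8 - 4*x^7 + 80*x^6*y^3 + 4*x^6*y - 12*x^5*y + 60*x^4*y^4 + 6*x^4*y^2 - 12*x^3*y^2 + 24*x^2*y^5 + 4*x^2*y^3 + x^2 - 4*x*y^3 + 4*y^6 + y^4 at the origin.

A3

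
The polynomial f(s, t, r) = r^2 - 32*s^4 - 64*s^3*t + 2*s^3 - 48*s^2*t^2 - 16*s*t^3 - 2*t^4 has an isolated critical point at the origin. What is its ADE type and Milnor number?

Type E_6, Milnor number mu = 6.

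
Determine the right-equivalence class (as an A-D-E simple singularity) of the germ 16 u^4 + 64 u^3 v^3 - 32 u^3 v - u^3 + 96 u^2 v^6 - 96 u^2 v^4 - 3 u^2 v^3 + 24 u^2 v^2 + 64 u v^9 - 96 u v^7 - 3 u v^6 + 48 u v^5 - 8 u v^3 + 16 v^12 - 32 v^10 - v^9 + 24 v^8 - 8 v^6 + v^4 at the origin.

E_6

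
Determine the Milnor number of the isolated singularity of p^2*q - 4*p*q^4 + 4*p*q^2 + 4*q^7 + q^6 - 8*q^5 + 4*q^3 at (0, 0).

The Hessian of f at 0 has rank 0. Corank 2; j^3 = q*(p + 2*q)^2 has shape L^2 M (L != M), so D-series; mu = 7 gives D_7.

7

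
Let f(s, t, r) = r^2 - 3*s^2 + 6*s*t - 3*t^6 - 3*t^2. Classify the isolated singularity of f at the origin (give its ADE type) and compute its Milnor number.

Type A_{5}, Milnor number mu = 5.

The Hessian of f at 0 is [[-6, 6, 0], [6, -6, 0], [0, 0, 2]] with rank 2, so corank 1. A Groebner basis of the Jacobian ideal J(f) in C{s,t,r} is {t^5, s - t, r}; counting standard monomials gives mu = 5. Corank 1: A-series; mu = 5 gives A_5.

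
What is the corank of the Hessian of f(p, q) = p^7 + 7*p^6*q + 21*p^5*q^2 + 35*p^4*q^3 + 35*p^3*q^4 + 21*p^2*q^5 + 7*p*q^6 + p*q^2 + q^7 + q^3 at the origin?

2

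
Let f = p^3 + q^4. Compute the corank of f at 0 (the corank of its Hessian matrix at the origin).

The Hessian at 0 is [[0, 0], [0, 0]] of rank 0; hence corank 2.

2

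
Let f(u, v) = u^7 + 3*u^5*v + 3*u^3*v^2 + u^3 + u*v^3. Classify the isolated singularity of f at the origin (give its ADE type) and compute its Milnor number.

The Hessian of f at 0 has rank 0. Corank 2; j^3 = u^3 is a perfect cube, so E-series; the 4-jet and mu = 7 give E_7.

Type E7, Milnor number mu = 7.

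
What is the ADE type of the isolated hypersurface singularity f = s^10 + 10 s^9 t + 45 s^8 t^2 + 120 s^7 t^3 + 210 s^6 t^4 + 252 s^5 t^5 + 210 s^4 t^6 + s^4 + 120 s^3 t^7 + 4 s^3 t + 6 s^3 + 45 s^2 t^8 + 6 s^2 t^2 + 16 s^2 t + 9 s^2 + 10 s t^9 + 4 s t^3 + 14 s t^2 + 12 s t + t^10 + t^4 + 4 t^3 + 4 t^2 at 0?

A_{9}

The Hessian of f at 0 has rank 1. Corank 1: A-series; mu = 9 gives A_9.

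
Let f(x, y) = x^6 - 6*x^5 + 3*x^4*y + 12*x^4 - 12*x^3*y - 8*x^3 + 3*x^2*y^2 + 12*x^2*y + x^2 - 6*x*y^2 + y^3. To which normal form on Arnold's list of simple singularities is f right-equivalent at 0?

A2

The Hessian of f at 0 is [[2, 0], [0, 0]] with rank 1, so corank 1. A Groebner basis of the Jacobian ideal J(f) in C{x,y} is {y^2, x}; counting standard monomials gives mu = 2. Corank 1: A-series; mu = 2 gives A_2.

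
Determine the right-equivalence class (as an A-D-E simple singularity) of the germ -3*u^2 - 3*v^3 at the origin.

A_2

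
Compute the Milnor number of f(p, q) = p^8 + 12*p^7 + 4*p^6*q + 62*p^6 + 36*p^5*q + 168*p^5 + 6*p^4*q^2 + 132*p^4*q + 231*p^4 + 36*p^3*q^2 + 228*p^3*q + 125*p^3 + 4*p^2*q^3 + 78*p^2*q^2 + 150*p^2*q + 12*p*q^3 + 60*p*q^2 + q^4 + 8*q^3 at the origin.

6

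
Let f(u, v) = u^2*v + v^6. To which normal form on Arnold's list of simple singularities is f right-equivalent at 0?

D_{7}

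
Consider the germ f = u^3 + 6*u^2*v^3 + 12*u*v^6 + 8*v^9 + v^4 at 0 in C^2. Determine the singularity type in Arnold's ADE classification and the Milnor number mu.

Type E6, Milnor number mu = 6.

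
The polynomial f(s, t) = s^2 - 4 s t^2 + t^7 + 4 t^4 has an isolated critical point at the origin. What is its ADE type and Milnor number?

Type A6, Milnor number mu = 6.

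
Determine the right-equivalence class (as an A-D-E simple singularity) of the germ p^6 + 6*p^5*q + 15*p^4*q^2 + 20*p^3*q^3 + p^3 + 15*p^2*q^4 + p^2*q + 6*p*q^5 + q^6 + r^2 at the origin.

D_7

The Hessian of f at 0 has rank 1. Corank 2; j^3 = p^2*(p + q) has shape L^2 M (L != M), so D-series; mu = 7 gives D_7.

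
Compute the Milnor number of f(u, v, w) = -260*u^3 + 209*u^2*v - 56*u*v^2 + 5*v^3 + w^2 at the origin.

4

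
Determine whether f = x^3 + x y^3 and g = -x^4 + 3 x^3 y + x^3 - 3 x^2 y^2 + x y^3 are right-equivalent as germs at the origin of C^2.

Yes.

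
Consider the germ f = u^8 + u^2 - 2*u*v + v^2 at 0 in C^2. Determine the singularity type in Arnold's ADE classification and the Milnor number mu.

Type A7, Milnor number mu = 7.

The Hessian of f at 0 is [[2, -2], [-2, 2]] with rank 1, so corank 1. A Groebner basis of the Jacobian ideal J(f) in C{u,v} is {v^7, u - v}; counting standard monomials gives mu = 7. Corank 1: A-series; mu = 7 gives A_7.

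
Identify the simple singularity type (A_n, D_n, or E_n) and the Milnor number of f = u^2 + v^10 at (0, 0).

The Hessian of f at 0 has rank 1. Corank 1: A-series; mu = 9 gives A_9.

Type A_{9}, Milnor number mu = 9.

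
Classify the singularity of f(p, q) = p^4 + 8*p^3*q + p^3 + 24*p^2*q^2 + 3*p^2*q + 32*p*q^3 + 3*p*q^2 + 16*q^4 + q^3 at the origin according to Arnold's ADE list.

The Hessian of f at 0 is [[0, 0], [0, 0]] with rank 0, so corank 2. A Groebner basis of the Jacobian ideal J(f) in C{p,q} is {q^4, p*q^2 + 4*q^3/3, p^2 + 2*p*q + q^2}; counting standard monomials gives mu = 6. Corank 2; j^3 = (p + q)^3 is a perfect cube, so E-series; the 4-jet and mu = 6 give E_6.

E_6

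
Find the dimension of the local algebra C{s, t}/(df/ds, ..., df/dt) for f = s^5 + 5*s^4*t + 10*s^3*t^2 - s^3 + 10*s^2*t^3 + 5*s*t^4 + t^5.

8

The Hessian of f at 0 is [[0, 0], [0, 0]] with rank 0, so corank 2. A Groebner basis of the Jacobian ideal J(f) in C{s,t} is {t^5, s*t^3 + t^4/4, s^2}; counting standard monomials gives mu = 8. Corank 2; j^3 = -s^3 is a perfect cube, so E-series; the 5-jet and mu = 8 give E_8.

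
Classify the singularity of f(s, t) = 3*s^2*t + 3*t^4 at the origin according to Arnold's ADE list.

D_5

The Hessian of f at 0 has rank 0. Corank 2; j^3 = 3*s^2*t has shape L^2 M (L != M), so D-series; mu = 5 gives D_5.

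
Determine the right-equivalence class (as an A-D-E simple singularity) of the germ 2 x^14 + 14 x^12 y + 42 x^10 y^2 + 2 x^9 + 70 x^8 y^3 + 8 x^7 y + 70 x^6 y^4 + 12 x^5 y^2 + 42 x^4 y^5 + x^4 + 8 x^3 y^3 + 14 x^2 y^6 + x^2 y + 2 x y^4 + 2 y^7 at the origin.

D8

The Hessian of f at 0 is [[0, 0], [0, 0]] with rank 0, so corank 2. A Groebner basis of the Jacobian ideal J(f) in C{x,y} is {-x^2/6 + x*y^3, x*y + y^4, x^3, x^2*y}; counting standard monomials gives mu = 8. Corank 2; j^3 = x^2*y has shape L^2 M (L != M), so D-series; mu = 8 gives D_8.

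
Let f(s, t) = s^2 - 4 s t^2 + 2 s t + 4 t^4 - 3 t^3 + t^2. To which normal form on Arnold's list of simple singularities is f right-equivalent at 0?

The Hessian of f at 0 is [[2, 2], [2, 2]] with rank 1, so corank 1. A Groebner basis of the Jacobian ideal J(f) in C{s,t} is {t^2, s + t}; counting standard monomials gives mu = 2. Corank 1: A-series; mu = 2 gives A_2.

A2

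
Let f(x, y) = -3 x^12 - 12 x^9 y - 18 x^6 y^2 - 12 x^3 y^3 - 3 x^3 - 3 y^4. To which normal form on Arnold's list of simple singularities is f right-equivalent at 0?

The Hessian of f at 0 has rank 0. Corank 2; j^3 = -3*x^3 is a perfect cube, so E-series; the 4-jet and mu = 6 give E_6.

E_6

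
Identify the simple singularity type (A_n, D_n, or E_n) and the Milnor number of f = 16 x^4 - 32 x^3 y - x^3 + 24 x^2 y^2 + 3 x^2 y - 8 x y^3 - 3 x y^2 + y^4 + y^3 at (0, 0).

The Hessian of f at 0 has rank 0. Corank 2; j^3 = -(x - y)^3 is a perfect cube, so E-series; the 4-jet and mu = 6 give E_6.

Type E6, Milnor number mu = 6.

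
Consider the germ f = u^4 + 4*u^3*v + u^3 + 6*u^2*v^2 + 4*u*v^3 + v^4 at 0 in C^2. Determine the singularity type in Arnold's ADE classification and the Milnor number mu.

The Hessian of f at 0 is [[0, 0], [0, 0]] with rank 0, so corank 2. A Groebner basis of the Jacobian ideal J(f) in C{u,v} is {v^4, u*v^2 + v^3/3, u^2}; counting standard monomials gives mu = 6. Corank 2; j^3 = u^3 is a perfect cube, so E-series; the 4-jet and mu = 6 give E_6.

Type E6, Milnor number mu = 6.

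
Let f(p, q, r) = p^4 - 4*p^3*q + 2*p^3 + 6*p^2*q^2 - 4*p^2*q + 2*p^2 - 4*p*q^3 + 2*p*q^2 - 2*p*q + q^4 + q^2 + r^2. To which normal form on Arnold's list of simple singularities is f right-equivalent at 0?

The Hessian of f at 0 has rank 3. Corank 0: nondegenerate Morse point, so A_1.

A_{1}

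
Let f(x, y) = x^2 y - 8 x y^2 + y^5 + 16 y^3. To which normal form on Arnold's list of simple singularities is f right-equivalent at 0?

D_6

The Hessian of f at 0 has rank 0. Corank 2; j^3 = y*(x - 4*y)^2 has shape L^2 M (L != M), so D-series; mu = 6 gives D_6.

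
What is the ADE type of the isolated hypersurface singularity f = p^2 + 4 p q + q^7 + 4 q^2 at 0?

The Hessian of f at 0 has rank 1. Corank 1: A-series; mu = 6 gives A_6.

A_{6}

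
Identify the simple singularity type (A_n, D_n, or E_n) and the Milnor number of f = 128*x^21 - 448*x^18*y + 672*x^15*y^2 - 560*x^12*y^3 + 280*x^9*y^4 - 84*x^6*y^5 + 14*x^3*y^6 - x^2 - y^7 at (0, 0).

Type A_6, Milnor number mu = 6.

The Hessian of f at 0 is [[-2, 0], [0, 0]] with rank 1, so corank 1. A Groebner basis of the Jacobian ideal J(f) in C{x,y} is {y^6, x}; counting standard monomials gives mu = 6. Corank 1: A-series; mu = 6 gives A_6.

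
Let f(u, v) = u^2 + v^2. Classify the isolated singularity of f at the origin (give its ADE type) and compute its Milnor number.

The Hessian of f at 0 has rank 2. Corank 0: nondegenerate Morse point, so A_1.

Type A_{1}, Milnor number mu = 1.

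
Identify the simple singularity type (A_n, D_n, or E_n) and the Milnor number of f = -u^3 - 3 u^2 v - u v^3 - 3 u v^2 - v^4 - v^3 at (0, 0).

The Hessian of f at 0 is [[0, 0], [0, 0]] with rank 0, so corank 2. A Groebner basis of the Jacobian ideal J(f) in C{u,v} is {u^3 + 3*u^2*v + 6*u^2 + 12*u*v + 6*v^2, -3*u^2 + u*v^2 - 6*u*v - 3*v^2, 3*u^2 + 6*u*v + v^3 + 3*v^2}; counting standard monomials gives mu = 7. Corank 2; j^3 = -(u + v)^3 is a perfect cube, so E-series; the 4-jet and mu = 7 give E_7.

Type E_7, Milnor number mu = 7.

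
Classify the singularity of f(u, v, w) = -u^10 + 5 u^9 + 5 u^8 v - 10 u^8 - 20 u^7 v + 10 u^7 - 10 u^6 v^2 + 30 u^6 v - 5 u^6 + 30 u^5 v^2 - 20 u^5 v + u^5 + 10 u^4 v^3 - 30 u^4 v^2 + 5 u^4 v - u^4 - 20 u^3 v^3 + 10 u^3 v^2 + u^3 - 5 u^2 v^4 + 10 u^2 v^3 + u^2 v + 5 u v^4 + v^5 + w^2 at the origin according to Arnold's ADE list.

D6

The Hessian of f at 0 has rank 1. Corank 2; j^3 = u^2*(u + v) has shape L^2 M (L != M), so D-series; mu = 6 gives D_6.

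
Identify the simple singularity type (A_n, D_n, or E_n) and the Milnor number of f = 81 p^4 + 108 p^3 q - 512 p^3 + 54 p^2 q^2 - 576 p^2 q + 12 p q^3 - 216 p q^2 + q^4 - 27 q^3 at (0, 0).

Type E_{6}, Milnor number mu = 6.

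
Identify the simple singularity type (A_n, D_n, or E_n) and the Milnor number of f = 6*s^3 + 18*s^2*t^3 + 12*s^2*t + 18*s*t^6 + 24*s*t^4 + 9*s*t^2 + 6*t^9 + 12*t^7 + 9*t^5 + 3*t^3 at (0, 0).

The Hessian of f at 0 is [[0, 0], [0, 0]] with rank 0, so corank 2. A Groebner basis of the Jacobian ideal J(f) in C{s,t} is {t^3, s^2 - 3*t^2/2, s*t + 3*t^2/2}; counting standard monomials gives mu = 4. Corank 2; j^3 = 3*(s + t)*(2*s^2 + 2*s*t + t^2) splits into three distinct lines over C (the quadratic factor has nonzero discriminant), so D_4.

Type D_{4}, Milnor number mu = 4.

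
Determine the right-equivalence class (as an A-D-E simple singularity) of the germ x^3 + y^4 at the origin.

E6

The Hessian of f at 0 is [[0, 0], [0, 0]] with rank 0, so corank 2. A Groebner basis of the Jacobian ideal J(f) in C{x,y} is {y^3, x^2}; counting standard monomials gives mu = 6. Corank 2; j^3 = x^3 is a perfect cube, so E-series; the 4-jet and mu = 6 give E_6.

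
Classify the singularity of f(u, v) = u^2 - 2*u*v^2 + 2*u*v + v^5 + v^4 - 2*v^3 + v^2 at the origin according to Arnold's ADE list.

A4

The Hessian of f at 0 is [[2, 2], [2, 2]] with rank 1, so corank 1. A Groebner basis of the Jacobian ideal J(f) in C{u,v} is {u^2 + 2*u*v + u + v, -u + v^2 - v}; counting standard monomials gives mu = 4. Corank 1: A-series; mu = 4 gives A_4.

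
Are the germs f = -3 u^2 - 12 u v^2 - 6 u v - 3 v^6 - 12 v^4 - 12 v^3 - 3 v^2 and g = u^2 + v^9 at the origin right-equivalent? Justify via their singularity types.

No.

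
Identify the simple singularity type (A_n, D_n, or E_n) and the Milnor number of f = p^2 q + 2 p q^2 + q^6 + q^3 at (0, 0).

Type D_7, Milnor number mu = 7.

The Hessian of f at 0 has rank 0. Corank 2; j^3 = q*(p + q)^2 has shape L^2 M (L != M), so D-series; mu = 7 gives D_7.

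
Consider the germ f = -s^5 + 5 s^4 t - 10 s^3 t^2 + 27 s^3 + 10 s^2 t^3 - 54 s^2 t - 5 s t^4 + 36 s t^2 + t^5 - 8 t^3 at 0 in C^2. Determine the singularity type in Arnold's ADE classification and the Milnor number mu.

Type E_{8}, Milnor number mu = 8.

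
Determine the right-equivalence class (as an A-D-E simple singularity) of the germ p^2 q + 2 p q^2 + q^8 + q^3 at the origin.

D_9

The Hessian of f at 0 has rank 0. Corank 2; j^3 = q*(p + q)^2 has shape L^2 M (L != M), so D-series; mu = 9 gives D_9.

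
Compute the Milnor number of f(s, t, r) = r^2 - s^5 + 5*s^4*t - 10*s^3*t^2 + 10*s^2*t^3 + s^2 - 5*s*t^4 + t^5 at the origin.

4

The Hessian of f at 0 is [[2, 0, 0], [0, 0, 0], [0, 0, 2]] with rank 2, so corank 1. A Groebner basis of the Jacobian ideal J(f) in C{s,t,r} is {t^4, s, r}; counting standard monomials gives mu = 4. Corank 1: A-series; mu = 4 gives A_4.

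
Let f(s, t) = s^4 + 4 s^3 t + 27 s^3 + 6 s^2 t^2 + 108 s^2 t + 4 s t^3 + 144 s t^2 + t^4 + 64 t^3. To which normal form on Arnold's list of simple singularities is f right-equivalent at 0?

E_6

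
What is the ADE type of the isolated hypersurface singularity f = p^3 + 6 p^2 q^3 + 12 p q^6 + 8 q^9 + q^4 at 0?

E_6

The Hessian of f at 0 is [[0, 0], [0, 0]] with rank 0, so corank 2. A Groebner basis of the Jacobian ideal J(f) in C{p,q} is {q^3, p^2}; counting standard monomials gives mu = 6. Corank 2; j^3 = p^3 is a perfect cube, so E-series; the 4-jet and mu = 6 give E_6.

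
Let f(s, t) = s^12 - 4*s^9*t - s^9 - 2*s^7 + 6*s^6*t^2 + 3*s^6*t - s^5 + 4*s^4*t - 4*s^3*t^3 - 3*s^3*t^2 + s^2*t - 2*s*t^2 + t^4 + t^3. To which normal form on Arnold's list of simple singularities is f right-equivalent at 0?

D5

The Hessian of f at 0 has rank 0. Corank 2; j^3 = t*(s - t)^2 has shape L^2 M (L != M), so D-series; mu = 5 gives D_5.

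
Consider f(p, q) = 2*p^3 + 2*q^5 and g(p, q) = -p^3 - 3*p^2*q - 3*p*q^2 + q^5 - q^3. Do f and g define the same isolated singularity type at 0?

The Hessian of f at 0 is [[0, 0], [0, 0]] with rank 0, so corank 2. A Groebner basis of the Jacobian ideal J(f) in C{p,q} is {q^4, p^2}; counting standard monomials gives mu = 8. Corank 2; j^3 = 2*p^3 is a perfect cube, so E-series; the 5-jet and mu = 8 give E_8. The Hessian of g at 0 is [[0, 0], [0, 0]] with rank 0, so corank 2. A Groebner basis of the Jacobian ideal J(g) in C{p,q} is {q^4, p^2 + 2*p*q + q^2}; counting standard monomials gives mu = 8. Corank 2; j^3 = -(p + q)^3 is a perfect cube, so E-series; the 5-jet and mu = 8 give E_8. Both have type E_8, hence right-equivalent.

Yes.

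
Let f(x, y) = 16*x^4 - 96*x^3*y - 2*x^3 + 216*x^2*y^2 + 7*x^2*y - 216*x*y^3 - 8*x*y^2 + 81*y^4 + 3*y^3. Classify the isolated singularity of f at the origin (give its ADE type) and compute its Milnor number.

Type D5, Milnor number mu = 5.

The Hessian of f at 0 has rank 0. Corank 2; j^3 = -(x - y)^2*(2*x - 3*y) has shape L^2 M (L != M), so D-series; mu = 5 gives D_5.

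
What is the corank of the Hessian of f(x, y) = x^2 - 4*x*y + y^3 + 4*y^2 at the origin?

1

Hessian at 0 has rank 1.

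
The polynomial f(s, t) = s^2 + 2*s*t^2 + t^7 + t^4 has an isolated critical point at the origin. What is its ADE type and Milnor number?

Type A_6, Milnor number mu = 6.

The Hessian of f at 0 has rank 1. Corank 1: A-series; mu = 6 gives A_6.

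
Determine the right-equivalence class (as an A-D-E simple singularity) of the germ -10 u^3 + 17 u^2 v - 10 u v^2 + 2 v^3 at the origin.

D_4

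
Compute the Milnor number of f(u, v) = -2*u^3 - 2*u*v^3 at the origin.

7

The Hessian of f at 0 is [[0, 0], [0, 0]] with rank 0, so corank 2. A Groebner basis of the Jacobian ideal J(f) in C{u,v} is {u^3, u*v^2, 3*u^2 + v^3}; counting standard monomials gives mu = 7. Corank 2; j^3 = -2*u^3 is a perfect cube, so E-series; the 4-jet and mu = 7 give E_7.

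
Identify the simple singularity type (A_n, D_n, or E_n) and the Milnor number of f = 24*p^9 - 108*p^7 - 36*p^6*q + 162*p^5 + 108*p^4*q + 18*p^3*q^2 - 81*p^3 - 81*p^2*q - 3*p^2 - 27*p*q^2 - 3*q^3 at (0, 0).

Type A_2, Milnor number mu = 2.

The Hessian of f at 0 has rank 1. Corank 1: A-series; mu = 2 gives A_2.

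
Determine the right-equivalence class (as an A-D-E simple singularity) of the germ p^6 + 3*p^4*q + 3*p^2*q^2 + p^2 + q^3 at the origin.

A2

The Hessian of f at 0 has rank 1. Corank 1: A-series; mu = 2 gives A_2.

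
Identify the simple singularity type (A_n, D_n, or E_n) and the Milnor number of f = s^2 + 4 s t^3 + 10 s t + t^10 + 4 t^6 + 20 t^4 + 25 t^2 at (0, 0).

Type A_9, Milnor number mu = 9.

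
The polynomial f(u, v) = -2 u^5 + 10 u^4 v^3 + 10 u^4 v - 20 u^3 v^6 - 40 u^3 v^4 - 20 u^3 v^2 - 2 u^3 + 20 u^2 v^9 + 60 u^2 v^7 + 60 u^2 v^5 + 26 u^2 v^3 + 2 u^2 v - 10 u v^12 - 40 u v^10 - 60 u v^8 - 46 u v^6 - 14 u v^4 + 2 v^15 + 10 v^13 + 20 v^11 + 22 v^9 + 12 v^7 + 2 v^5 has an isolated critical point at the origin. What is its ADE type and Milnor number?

The Hessian of f at 0 has rank 0. Corank 2; j^3 = -2*u^2*(u - v) has shape L^2 M (L != M), so D-series; mu = 6 gives D_6.

Type D6, Milnor number mu = 6.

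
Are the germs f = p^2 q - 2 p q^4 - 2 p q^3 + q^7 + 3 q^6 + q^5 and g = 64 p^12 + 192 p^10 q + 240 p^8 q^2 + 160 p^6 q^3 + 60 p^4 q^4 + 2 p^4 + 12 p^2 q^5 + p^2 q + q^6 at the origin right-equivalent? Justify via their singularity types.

Yes.

The Hessian of f at 0 is [[0, 0], [0, 0]] with rank 0, so corank 2. A Groebner basis of the Jacobian ideal J(f) in C{p,q} is {-p*q + q^4 + q^3, p^3, p^2*q + p^2/4 - p*q/4 + q^3/4, p^2/4 + p*q^2 - 5*p*q/4 + 5*q^3/4}; counting standard monomials gives mu = 7. Corank 2; j^3 = p^2*q has shape L^2 M (L != M), so D-series; mu = 7 gives D_7. The Hessian of g at 0 is [[0, 0], [0, 0]] with rank 0, so corank 2. A Groebner basis of the Jacobian ideal J(g) in C{p,q} is {p^2/6 + q^5, p^3, p*q}; counting standard monomials gives mu = 7. Corank 2; j^3 = p^2*q has shape L^2 M (L != M), so D-series; mu = 7 gives D_7. Both have type D_7, hence right-equivalent.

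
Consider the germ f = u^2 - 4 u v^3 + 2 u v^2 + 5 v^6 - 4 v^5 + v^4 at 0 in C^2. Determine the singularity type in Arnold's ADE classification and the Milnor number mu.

The Hessian of f at 0 has rank 1. Corank 1: A-series; mu = 5 gives A_5.

Type A_{5}, Milnor number mu = 5.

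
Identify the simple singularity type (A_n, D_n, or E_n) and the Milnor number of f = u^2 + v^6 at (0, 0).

Type A5, Milnor number mu = 5.

The Hessian of f at 0 has rank 1. Corank 1: A-series; mu = 5 gives A_5.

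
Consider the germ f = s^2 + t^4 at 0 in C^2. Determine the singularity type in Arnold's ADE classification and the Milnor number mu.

Type A3, Milnor number mu = 3.

The Hessian of f at 0 is [[2, 0], [0, 0]] with rank 1, so corank 1. A Groebner basis of the Jacobian ideal J(f) in C{s,t} is {t^3, s}; counting standard monomials gives mu = 3. Corank 1: A-series; mu = 3 gives A_3.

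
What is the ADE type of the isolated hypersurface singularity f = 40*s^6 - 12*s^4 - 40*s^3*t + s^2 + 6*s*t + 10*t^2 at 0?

A_1

The Hessian of f at 0 has rank 2. Corank 0: nondegenerate Morse point, so A_1.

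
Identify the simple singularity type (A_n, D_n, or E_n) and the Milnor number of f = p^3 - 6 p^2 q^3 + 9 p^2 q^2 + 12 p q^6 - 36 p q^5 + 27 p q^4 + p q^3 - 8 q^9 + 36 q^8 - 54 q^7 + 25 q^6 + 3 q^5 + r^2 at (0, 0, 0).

Type E_{7}, Milnor number mu = 7.

The Hessian of f at 0 has rank 1. Corank 2; j^3 = p^3 is a perfect cube, so E-series; the 4-jet and mu = 7 give E_7.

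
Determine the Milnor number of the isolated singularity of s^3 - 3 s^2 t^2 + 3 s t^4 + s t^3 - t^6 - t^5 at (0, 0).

7

The Hessian of f at 0 has rank 0. Corank 2; j^3 = s^3 is a perfect cube, so E-series; the 4-jet and mu = 7 give E_7.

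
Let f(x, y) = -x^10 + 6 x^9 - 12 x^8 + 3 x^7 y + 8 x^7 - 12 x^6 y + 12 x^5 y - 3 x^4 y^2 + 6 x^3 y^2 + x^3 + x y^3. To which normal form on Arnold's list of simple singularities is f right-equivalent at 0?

The Hessian of f at 0 has rank 0. Corank 2; j^3 = x^3 is a perfect cube, so E-series; the 4-jet and mu = 7 give E_7.

E7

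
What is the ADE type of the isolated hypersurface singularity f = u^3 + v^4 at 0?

E6

The Hessian of f at 0 has rank 0. Corank 2; j^3 = u^3 is a perfect cube, so E-series; the 4-jet and mu = 6 give E_6.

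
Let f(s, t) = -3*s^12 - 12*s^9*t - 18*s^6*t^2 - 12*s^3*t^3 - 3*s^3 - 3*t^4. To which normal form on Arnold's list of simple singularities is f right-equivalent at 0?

The Hessian of f at 0 has rank 0. Corank 2; j^3 = -3*s^3 is a perfect cube, so E-series; the 4-jet and mu = 6 give E_6.

E_6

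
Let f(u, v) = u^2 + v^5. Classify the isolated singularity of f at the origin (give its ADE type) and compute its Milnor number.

Type A4, Milnor number mu = 4.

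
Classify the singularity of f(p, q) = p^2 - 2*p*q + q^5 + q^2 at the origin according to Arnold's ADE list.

A_{4}

The Hessian of f at 0 has rank 1. Corank 1: A-series; mu = 4 gives A_4.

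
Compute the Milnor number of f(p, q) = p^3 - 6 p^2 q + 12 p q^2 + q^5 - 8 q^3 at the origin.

8

The Hessian of f at 0 has rank 0. Corank 2; j^3 = (p - 2*q)^3 is a perfect cube, so E-series; the 5-jet and mu = 8 give E_8.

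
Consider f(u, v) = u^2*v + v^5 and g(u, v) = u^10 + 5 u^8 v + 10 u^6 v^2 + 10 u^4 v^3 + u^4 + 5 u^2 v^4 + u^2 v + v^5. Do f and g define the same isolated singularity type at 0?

The Hessian of f at 0 has rank 0. Corank 2; j^3 = u^2*v has shape L^2 M (L != M), so D-series; mu = 6 gives D_6. The Hessian of g at 0 has rank 0. Corank 2; j^3 = u^2*v has shape L^2 M (L != M), so D-series; mu = 6 gives D_6. Both have type D_6, hence right-equivalent.

Yes.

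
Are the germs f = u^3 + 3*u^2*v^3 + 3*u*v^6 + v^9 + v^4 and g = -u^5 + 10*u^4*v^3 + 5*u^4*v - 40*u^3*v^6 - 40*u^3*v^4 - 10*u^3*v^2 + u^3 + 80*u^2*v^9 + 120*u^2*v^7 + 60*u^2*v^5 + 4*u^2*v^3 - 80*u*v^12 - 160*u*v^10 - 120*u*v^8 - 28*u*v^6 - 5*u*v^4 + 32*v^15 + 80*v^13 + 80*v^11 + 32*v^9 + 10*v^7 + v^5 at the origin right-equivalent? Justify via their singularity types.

No.

The Hessian of f at 0 is [[0, 0], [0, 0]] with rank 0, so corank 2. A Groebner basis of the Jacobian ideal J(f) in C{u,v} is {v^3, u^2}; counting standard monomials gives mu = 6. Corank 2; j^3 = u^3 is a perfect cube, so E-series; the 4-jet and mu = 6 give E_6. The Hessian of g at 0 is [[0, 0], [0, 0]] with rank 0, so corank 2. A Groebner basis of the Jacobian ideal J(g) in C{u,v} is {-u^2/4 + u*v^3, -u^2 + v^4, u^3, u^2*v}; counting standard monomials gives mu = 8. Corank 2; j^3 = u^3 is a perfect cube, so E-series; the 5-jet and mu = 8 give E_8. f is E_6 but g is E_8, hence not right-equivalent.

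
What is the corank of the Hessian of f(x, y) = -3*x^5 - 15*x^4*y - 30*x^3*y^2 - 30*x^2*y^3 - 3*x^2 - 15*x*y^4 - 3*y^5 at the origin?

The Hessian at 0 is [[-6, 0], [0, 0]] of rank 1; hence corank 1.

1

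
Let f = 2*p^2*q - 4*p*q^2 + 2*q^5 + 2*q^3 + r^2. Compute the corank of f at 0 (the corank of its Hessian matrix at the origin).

Hessian at 0 has rank 1.

2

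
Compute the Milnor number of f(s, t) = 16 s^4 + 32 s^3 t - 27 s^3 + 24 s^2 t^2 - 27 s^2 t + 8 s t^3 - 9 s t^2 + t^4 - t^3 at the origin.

6

The Hessian of f at 0 has rank 0. Corank 2; j^3 = -(3*s + t)^3 is a perfect cube, so E-series; the 4-jet and mu = 6 give E_6.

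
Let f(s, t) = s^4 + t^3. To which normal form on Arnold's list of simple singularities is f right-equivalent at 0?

E6

The Hessian of f at 0 is [[0, 0], [0, 0]] with rank 0, so corank 2. A Groebner basis of the Jacobian ideal J(f) in C{s,t} is {s^3, t^2}; counting standard monomials gives mu = 6. Corank 2; j^3 = t^3 is a perfect cube, so E-series; the 4-jet and mu = 6 give E_6.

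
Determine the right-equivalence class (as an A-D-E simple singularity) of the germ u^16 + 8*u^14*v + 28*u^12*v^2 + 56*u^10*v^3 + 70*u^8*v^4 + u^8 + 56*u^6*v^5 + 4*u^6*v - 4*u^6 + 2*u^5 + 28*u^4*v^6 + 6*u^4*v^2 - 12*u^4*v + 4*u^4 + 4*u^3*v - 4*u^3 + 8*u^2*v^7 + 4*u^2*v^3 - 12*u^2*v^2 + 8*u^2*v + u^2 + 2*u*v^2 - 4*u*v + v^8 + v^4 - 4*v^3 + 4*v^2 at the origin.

A_7

The Hessian of f at 0 has rank 1. Corank 1: A-series; mu = 7 gives A_7.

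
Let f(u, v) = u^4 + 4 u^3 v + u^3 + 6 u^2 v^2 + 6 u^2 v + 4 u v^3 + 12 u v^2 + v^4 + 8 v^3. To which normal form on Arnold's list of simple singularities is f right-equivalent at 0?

The Hessian of f at 0 has rank 0. Corank 2; j^3 = (u + 2*v)^3 is a perfect cube, so E-series; the 4-jet and mu = 6 give E_6.

E6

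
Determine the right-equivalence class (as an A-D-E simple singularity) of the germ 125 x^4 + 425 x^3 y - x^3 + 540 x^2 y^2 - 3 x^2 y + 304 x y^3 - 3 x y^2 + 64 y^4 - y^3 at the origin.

The Hessian of f at 0 has rank 0. Corank 2; j^3 = -(x + y)^3 is a perfect cube, so E-series; the 4-jet and mu = 7 give E_7.

E7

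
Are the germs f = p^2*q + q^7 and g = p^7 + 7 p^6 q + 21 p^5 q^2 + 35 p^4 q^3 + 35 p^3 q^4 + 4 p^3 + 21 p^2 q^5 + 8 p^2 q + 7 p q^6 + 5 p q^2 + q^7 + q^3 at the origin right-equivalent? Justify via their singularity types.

Yes.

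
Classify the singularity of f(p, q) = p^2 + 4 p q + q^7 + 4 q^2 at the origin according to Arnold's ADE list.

A6

The Hessian of f at 0 has rank 1. Corank 1: A-series; mu = 6 gives A_6.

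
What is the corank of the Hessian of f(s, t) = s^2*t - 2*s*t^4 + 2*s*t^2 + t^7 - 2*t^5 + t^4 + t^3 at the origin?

The Hessian at 0 is [[0, 0], [0, 0]] of rank 0; hence corank 2.

2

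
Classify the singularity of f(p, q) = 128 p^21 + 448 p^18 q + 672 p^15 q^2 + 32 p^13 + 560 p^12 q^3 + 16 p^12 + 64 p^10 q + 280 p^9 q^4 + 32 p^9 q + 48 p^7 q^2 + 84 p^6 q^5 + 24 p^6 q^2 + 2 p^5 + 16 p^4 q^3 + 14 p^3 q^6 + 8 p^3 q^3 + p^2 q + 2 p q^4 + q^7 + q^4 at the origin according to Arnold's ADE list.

D5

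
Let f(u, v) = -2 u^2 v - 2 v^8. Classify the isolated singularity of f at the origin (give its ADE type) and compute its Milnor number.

The Hessian of f at 0 has rank 0. Corank 2; j^3 = -2*u^2*v has shape L^2 M (L != M), so D-series; mu = 9 gives D_9.

Type D_9, Milnor number mu = 9.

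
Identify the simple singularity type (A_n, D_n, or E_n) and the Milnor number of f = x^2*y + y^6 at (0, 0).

Type D_7, Milnor number mu = 7.

The Hessian of f at 0 is [[0, 0], [0, 0]] with rank 0, so corank 2. A Groebner basis of the Jacobian ideal J(f) in C{x,y} is {x^2/6 + y^5, x^3, x*y}; counting standard monomials gives mu = 7. Corank 2; j^3 = x^2*y has shape L^2 M (L != M), so D-series; mu = 7 gives D_7.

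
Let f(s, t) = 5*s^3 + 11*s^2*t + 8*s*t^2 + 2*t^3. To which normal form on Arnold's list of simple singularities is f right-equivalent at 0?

D_{4}

The Hessian of f at 0 has rank 0. Corank 2; j^3 = (s + t)*(5*s^2 + 6*s*t + 2*t^2) splits into three distinct lines over C (the quadratic factor has nonzero discriminant), so D_4.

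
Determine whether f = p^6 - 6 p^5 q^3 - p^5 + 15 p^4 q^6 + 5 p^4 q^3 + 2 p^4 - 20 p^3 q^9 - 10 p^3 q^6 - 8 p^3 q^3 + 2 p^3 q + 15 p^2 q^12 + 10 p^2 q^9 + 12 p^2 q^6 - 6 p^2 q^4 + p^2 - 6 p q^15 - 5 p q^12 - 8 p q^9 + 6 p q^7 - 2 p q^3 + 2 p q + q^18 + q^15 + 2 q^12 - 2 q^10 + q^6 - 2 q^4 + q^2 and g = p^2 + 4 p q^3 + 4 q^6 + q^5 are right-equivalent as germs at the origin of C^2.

Yes.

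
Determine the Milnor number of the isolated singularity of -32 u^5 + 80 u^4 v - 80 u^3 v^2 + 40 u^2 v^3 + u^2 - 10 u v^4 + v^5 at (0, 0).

The Hessian of f at 0 is [[2, 0], [0, 0]] with rank 1, so corank 1. A Groebner basis of the Jacobian ideal J(f) in C{u,v} is {v^4, u}; counting standard monomials gives mu = 4. Corank 1: A-series; mu = 4 gives A_4.

4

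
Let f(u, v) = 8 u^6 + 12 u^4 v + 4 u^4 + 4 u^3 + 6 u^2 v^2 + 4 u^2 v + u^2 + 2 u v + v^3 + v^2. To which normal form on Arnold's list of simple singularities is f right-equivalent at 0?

A_2

The Hessian of f at 0 is [[2, 2], [2, 2]] with rank 1, so corank 1. A Groebner basis of the Jacobian ideal J(f) in C{u,v} is {v^2, u + v}; counting standard monomials gives mu = 2. Corank 1: A-series; mu = 2 gives A_2.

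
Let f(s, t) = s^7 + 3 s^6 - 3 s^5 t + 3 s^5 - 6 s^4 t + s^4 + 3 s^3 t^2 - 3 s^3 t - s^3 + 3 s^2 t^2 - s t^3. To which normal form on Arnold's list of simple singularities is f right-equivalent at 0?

The Hessian of f at 0 has rank 0. Corank 2; j^3 = -s^3 is a perfect cube, so E-series; the 4-jet and mu = 7 give E_7.

E_{7}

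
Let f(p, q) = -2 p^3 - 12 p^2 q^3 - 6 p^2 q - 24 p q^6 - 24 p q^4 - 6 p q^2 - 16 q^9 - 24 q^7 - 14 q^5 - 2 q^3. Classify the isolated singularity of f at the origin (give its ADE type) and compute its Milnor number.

The Hessian of f at 0 has rank 0. Corank 2; j^3 = -2*(p + q)^3 is a perfect cube, so E-series; the 5-jet and mu = 8 give E_8.

Type E_8, Milnor number mu = 8.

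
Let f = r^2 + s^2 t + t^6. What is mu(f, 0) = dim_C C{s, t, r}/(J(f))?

7

The Hessian of f at 0 has rank 1. Corank 2; j^3 = s^2*t has shape L^2 M (L != M), so D-series; mu = 7 gives D_7.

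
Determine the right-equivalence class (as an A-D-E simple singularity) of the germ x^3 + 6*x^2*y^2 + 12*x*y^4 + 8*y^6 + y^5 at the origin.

E_{8}

The Hessian of f at 0 has rank 0. Corank 2; j^3 = x^3 is a perfect cube, so E-series; the 5-jet and mu = 8 give E_8.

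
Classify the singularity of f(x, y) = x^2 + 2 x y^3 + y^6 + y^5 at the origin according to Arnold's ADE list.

The Hessian of f at 0 is [[2, 0], [0, 0]] with rank 1, so corank 1. A Groebner basis of the Jacobian ideal J(f) in C{x,y} is {x + y^3, x^2, x*y}; counting standard monomials gives mu = 4. Corank 1: A-series; mu = 4 gives A_4.

A_{4}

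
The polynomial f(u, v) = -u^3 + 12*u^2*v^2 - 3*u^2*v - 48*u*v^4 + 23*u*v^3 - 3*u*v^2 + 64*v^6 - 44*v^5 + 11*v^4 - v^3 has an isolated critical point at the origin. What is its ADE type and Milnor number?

The Hessian of f at 0 is [[0, 0], [0, 0]] with rank 0, so corank 2. A Groebner basis of the Jacobian ideal J(f) in C{u,v} is {-u^2/16 - u*v/8 + v^4 - v^3/48 - v^2/16, u^3 - 13*u^2/16 - 13*u*v/8 + 35*v^3/48 - 13*v^2/16, u^2*v + 25*u^2/48 + 25*u*v/24 - 119*v^3/144 + 25*v^2/48, -u^2/4 + u*v^2 - u*v/2 + 11*v^3/12 - v^2/4}; counting standard monomials gives mu = 7. Corank 2; j^3 = -(u + v)^3 is a perfect cube, so E-series; the 4-jet and mu = 7 give E_7.

Type E_7, Milnor number mu = 7.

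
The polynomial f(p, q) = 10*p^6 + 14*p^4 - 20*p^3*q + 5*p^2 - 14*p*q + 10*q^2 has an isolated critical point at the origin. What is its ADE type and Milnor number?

The Hessian of f at 0 is [[10, -14], [-14, 20]] with rank 2, so corank 0. A Groebner basis of the Jacobian ideal J(f) in C{p,q} is {p, q}; counting standard monomials gives mu = 1. Corank 0: nondegenerate Morse point, so A_1.

Type A1, Milnor number mu = 1.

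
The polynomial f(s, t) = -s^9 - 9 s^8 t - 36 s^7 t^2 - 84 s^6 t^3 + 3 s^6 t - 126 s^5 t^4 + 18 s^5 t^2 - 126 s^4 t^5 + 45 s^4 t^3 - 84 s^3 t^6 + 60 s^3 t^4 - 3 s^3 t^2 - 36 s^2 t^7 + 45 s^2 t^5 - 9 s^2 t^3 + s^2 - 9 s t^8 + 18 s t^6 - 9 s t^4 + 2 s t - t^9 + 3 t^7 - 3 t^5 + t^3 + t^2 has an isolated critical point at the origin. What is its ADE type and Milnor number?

Type A2, Milnor number mu = 2.

The Hessian of f at 0 is [[2, 2], [2, 2]] with rank 1, so corank 1. A Groebner basis of the Jacobian ideal J(f) in C{s,t} is {t^2, s + t}; counting standard monomials gives mu = 2. Corank 1: A-series; mu = 2 gives A_2.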